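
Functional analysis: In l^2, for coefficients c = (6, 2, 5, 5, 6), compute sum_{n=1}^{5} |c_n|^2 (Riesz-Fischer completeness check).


sum |c_n|^2 = 6^2 + 2^2 + 5^2 + 5^2 + 6^2
= 36 + 4 + 25 + 25 + 36
= 126

126


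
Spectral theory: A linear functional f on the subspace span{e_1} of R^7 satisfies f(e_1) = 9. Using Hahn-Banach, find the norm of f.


The norm of f is given by ||f|| = sup_{||x||=1} |f(x)|.
On span{e_1}, ||e_1|| = 1, so ||f|| = |f(e_1)| / ||e_1||
= |9| / 1 = 9.0000

9.0000


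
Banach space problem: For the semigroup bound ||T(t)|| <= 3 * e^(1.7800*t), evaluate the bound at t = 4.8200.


||T(4.8200)|| <= 3 * exp(1.7800 * 4.8200)
= 3 * exp(8.5796)
= 3 * 5321.9763
= 15965.9289

15965.9289


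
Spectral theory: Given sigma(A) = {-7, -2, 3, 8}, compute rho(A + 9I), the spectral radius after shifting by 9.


Spectrum of A + 9I = {2, 7, 12, 17}
Spectral radius = max |lambda| over the shifted spectrum
= max(2, 7, 12, 17) = 17

17


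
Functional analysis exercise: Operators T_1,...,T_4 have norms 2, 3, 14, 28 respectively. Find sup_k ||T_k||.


By the Uniform Boundedness Principle, the supremum of norms is finite.
sup_k ||T_k|| = max(2, 3, 14, 28) = 28

28


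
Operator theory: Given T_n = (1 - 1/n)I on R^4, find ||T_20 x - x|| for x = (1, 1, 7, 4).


T_20 x - x = (1 - 1/20)x - x = -x/20
||x|| = sqrt(67) = 8.1854
||T_20 x - x|| = ||x||/20 = 8.1854/20 = 0.4093

0.4093


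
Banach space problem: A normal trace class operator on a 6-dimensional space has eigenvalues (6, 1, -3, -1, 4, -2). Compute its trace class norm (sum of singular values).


For a normal operator, singular values equal |eigenvalues|.
Trace norm = sum |lambda_i| = 6 + 1 + 3 + 1 + 4 + 2
= 17

17


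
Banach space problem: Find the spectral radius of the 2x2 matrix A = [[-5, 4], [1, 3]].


For a 2x2 matrix, eigenvalues satisfy lambda^2 - (trace)*lambda + det = 0
trace = -5 + 3 = -2
det = -5*3 - 4*1 = -19
discriminant = (-2)^2 - 4*(-19) = 80
spectral radius = max |eigenvalue| = 5.4721

5.4721


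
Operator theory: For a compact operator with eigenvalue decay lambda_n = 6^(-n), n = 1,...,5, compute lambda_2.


The eigenvalue formula gives lambda_2 = 1/6^2
= 1/36
= 0.0278

0.0278


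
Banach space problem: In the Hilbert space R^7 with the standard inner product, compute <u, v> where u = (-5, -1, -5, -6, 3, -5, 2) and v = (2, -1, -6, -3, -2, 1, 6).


Computing the standard inner product <u, v> = sum u_i * v_i
= -5*2 + -1*-1 + -5*-6 + -6*-3 + 3*-2 + -5*1 + 2*6
= -10 + 1 + 30 + 18 + -6 + -5 + 12
= 40

40


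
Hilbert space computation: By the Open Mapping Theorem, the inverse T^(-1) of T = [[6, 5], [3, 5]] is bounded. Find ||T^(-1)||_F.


det(T) = 6*5 - 5*3 = 15
T^(-1) = (1/15) * [[5, -5], [-3, 6]] = [[0.3333, -0.3333], [-0.2000, 0.4000]]
||T^(-1)||_F^2 = 0.3333^2 + (-0.3333)^2 + (-0.2000)^2 + 0.4000^2 = 0.4222
||T^(-1)||_F = sqrt(0.4222) = 0.6498

0.6498


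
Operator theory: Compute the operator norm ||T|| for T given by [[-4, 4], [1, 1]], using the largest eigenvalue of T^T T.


A^T A = [[17, -15], [-15, 17]]
trace(A^T A) = 34, det(A^T A) = 64
discriminant = 34^2 - 4*64 = 900
Largest eigenvalue of A^T A = (trace + sqrt(disc))/2 = 32.0000
||T|| = sqrt(32.0000) = 5.6569

5.6569


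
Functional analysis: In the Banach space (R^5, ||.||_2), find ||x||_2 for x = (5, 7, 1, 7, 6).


The l^2 norm = (sum |x_i|^2)^(1/2)
Sum of 2th powers = 25 + 49 + 1 + 49 + 36 = 160
||x||_2 = (160)^(1/2) = 12.6491

12.6491


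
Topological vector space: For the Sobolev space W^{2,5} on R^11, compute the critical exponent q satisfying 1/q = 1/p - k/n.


Using the Sobolev embedding formula: 1/q = 1/p - k/n
1/q = 1/5 - 2/11 = 1/55
q = 1/(1/55) = 55

55.0000


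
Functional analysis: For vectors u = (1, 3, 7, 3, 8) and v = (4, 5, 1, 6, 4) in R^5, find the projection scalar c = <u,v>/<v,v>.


Computing <u,v> = 1*4 + 3*5 + 7*1 + 3*6 + 8*4 = 76
Computing <v,v> = 4^2 + 5^2 + 1^2 + 6^2 + 4^2 = 94
Projection coefficient = 76/94 = 0.8085

0.8085


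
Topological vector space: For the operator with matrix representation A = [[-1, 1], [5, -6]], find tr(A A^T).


trace(A * A^T) = sum of squares of all entries
= (-1)^2 + 1^2 + 5^2 + (-6)^2
= 1 + 1 + 25 + 36
= 63

63


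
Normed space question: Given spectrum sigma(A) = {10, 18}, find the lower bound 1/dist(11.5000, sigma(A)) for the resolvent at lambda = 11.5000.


dist(11.5000, {10, 18}) = min(|11.5000 - 10|, |11.5000 - 18|)
= min(1.5000, 6.5000) = 1.5000
Resolvent bound = 1/1.5000 = 0.6667

0.6667


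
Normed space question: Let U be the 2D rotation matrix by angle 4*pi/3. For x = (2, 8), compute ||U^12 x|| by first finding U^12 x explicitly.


U is a rotation by theta = 4*pi/3
U^12 = rotation by 12*theta = 48*pi/3 = 0*pi/3 (mod 2*pi)
cos(0*pi/3) = 1.0000, sin(0*pi/3) = 0.0000
U^12 x = (1.0000 * 2 - 0.0000 * 8, 0.0000 * 2 + 1.0000 * 8)
= (2.0000, 8.0000)
||U^12 x|| = sqrt(2.0000^2 + 8.0000^2) = sqrt(68.0000) = 8.2462

8.2462


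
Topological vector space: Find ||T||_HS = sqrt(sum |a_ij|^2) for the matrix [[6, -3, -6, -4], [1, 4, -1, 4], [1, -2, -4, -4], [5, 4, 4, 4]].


The Hilbert-Schmidt norm is sqrt(sum of squares of all entries).
Sum of squares = 6^2 + (-3)^2 + (-6)^2 + (-4)^2 + 1^2 + 4^2 + (-1)^2 + 4^2 + 1^2 + (-2)^2 + (-4)^2 + (-4)^2 + 5^2 + 4^2 + 4^2 + 4^2
= 36 + 9 + 36 + 16 + 1 + 16 + 1 + 16 + 1 + 4 + 16 + 16 + 25 + 16 + 16 + 16 = 241
||T||_HS = sqrt(241) = 15.5242

15.5242


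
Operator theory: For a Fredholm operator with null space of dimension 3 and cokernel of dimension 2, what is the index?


The Fredholm index is defined as ind(T) = dim(ker T) - dim(coker T)
= 3 - 2
= 1

1


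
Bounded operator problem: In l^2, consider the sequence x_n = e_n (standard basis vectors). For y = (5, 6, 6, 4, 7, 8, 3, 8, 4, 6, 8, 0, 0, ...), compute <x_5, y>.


x_5 = e_5 is the standard basis vector with 1 in position 5.
<x_5, y> = y_5 = 7
As n -> infinity, <x_n, y> -> 0, confirming weak convergence of (x_n) to 0.

7


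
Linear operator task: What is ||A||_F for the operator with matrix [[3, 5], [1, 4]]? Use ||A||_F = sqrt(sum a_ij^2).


||A||_F^2 = sum a_ij^2
= 3^2 + 5^2 + 1^2 + 4^2
= 9 + 25 + 1 + 16 = 51
||A||_F = sqrt(51) = 7.1414

7.1414


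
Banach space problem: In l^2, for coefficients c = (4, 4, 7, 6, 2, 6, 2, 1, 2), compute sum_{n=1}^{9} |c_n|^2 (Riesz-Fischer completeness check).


sum |c_n|^2 = 4^2 + 4^2 + 7^2 + 6^2 + 2^2 + 6^2 + 2^2 + 1^2 + 2^2
= 16 + 16 + 49 + 36 + 4 + 36 + 4 + 1 + 4
= 166

166


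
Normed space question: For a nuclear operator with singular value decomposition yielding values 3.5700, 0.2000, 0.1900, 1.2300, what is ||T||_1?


The nuclear norm is the sum of all singular values.
||T||_1 = 3.5700 + 0.2000 + 0.1900 + 1.2300
= 5.1900

5.1900


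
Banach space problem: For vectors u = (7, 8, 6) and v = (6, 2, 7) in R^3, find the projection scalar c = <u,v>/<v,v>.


Computing <u,v> = 7*6 + 8*2 + 6*7 = 100
Computing <v,v> = 6^2 + 2^2 + 7^2 = 89
Projection coefficient = 100/89 = 1.1236

1.1236


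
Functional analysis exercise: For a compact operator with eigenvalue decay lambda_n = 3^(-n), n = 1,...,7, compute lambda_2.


The eigenvalue formula gives lambda_2 = 1/3^2
= 1/9
= 0.1111

0.1111


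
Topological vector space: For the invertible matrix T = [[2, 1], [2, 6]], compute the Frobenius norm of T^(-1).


det(T) = 2*6 - 1*2 = 10
T^(-1) = (1/10) * [[6, -1], [-2, 2]] = [[0.6000, -0.1000], [-0.2000, 0.2000]]
||T^(-1)||_F^2 = 0.6000^2 + (-0.1000)^2 + (-0.2000)^2 + 0.2000^2 = 0.4500
||T^(-1)||_F = sqrt(0.4500) = 0.6708

0.6708


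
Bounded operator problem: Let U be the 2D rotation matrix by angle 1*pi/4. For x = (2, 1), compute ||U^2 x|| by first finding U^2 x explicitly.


U is a rotation by theta = 1*pi/4
U^2 = rotation by 2*theta = 2*pi/4
cos(2*pi/4) = 0.0000, sin(2*pi/4) = 1.0000
U^2 x = (0.0000 * 2 - 1.0000 * 1, 1.0000 * 2 + 0.0000 * 1)
= (-1.0000, 2.0000)
||U^2 x|| = sqrt((-1.0000)^2 + 2.0000^2) = sqrt(5.0000) = 2.2361

2.2361


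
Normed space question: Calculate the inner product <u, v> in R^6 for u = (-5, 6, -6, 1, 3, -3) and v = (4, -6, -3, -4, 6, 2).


Computing the standard inner product <u, v> = sum u_i * v_i
= -5*4 + 6*-6 + -6*-3 + 1*-4 + 3*6 + -3*2
= -20 + -36 + 18 + -4 + 18 + -6
= -30

-30


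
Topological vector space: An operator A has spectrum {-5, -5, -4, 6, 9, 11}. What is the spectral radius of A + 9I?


Spectrum of A + 9I = {4, 4, 5, 15, 18, 20}
Spectral radius = max |lambda| over the shifted spectrum
= max(4, 4, 5, 15, 18, 20) = 20

20


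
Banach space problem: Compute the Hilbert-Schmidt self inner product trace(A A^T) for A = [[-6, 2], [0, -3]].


trace(A * A^T) = sum of squares of all entries
= (-6)^2 + 2^2 + 0^2 + (-3)^2
= 36 + 4 + 0 + 9
= 49

49


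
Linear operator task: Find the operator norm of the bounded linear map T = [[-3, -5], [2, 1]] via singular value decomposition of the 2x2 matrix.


A^T A = [[13, 17], [17, 26]]
trace(A^T A) = 39, det(A^T A) = 49
discriminant = 39^2 - 4*49 = 1325
Largest eigenvalue of A^T A = (trace + sqrt(disc))/2 = 37.7003
||T|| = sqrt(37.7003) = 6.1401

6.1401


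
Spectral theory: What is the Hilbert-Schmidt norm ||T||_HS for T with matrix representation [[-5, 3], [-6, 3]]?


The Hilbert-Schmidt norm is sqrt(sum of squares of all entries).
Sum of squares = (-5)^2 + 3^2 + (-6)^2 + 3^2
= 25 + 9 + 36 + 9 = 79
||T||_HS = sqrt(79) = 8.8882

8.8882


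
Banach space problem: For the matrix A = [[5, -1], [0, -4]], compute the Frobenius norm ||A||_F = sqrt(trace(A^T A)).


||A||_F^2 = sum a_ij^2
= 5^2 + (-1)^2 + 0^2 + (-4)^2
= 25 + 1 + 0 + 16 = 42
||A||_F = sqrt(42) = 6.4807

6.4807


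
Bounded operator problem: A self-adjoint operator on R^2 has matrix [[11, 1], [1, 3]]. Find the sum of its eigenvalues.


For a self-adjoint (symmetric) matrix, the eigenvalues are real.
The sum of eigenvalues equals the trace of the matrix.
trace = 11 + 3 = 14

14


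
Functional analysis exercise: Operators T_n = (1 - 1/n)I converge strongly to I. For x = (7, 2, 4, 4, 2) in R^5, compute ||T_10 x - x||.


T_10 x - x = (1 - 1/10)x - x = -x/10
||x|| = sqrt(89) = 9.4340
||T_10 x - x|| = ||x||/10 = 9.4340/10 = 0.9434

0.9434


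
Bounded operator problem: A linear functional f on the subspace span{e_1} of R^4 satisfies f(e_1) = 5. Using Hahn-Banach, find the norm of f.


The norm of f is given by ||f|| = sup_{||x||=1} |f(x)|.
On span{e_1}, ||e_1|| = 1, so ||f|| = |f(e_1)| / ||e_1||
= |5| / 1 = 5.0000

5.0000


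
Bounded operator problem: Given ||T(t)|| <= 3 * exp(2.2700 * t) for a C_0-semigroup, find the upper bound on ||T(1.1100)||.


||T(1.1100)|| <= 3 * exp(2.2700 * 1.1100)
= 3 * exp(2.5197)
= 3 * 12.4249
= 37.2746

37.2746


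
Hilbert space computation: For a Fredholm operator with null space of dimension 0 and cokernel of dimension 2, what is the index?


The Fredholm index is defined as ind(T) = dim(ker T) - dim(coker T)
= 0 - 2
= -2

-2


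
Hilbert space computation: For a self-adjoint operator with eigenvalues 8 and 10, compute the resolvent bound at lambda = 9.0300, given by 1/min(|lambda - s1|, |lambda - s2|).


dist(9.0300, {8, 10}) = min(|9.0300 - 8|, |9.0300 - 10|)
= min(1.0300, 0.9700) = 0.9700
Resolvent bound = 1/0.9700 = 1.0309

1.0309


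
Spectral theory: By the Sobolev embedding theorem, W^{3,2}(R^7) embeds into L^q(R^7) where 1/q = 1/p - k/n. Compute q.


Using the Sobolev embedding formula: 1/q = 1/p - k/n
1/q = 1/2 - 3/7 = 1/14
q = 1/(1/14) = 14

14.0000


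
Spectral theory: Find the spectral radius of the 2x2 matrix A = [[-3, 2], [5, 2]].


For a 2x2 matrix, eigenvalues satisfy lambda^2 - (trace)*lambda + det = 0
trace = -3 + 2 = -1
det = -3*2 - 2*5 = -16
discriminant = (-1)^2 - 4*(-16) = 65
spectral radius = max |eigenvalue| = 4.5311

4.5311


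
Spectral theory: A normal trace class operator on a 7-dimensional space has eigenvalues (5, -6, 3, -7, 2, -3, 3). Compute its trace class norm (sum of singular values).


For a normal operator, singular values equal |eigenvalues|.
Trace norm = sum |lambda_i| = 5 + 6 + 3 + 7 + 2 + 3 + 3
= 29

29


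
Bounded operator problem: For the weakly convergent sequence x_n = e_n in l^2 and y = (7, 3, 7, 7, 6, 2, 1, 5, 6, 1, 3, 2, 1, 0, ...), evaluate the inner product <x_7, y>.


x_7 = e_7 is the standard basis vector with 1 in position 7.
<x_7, y> = y_7 = 1
As n -> infinity, <x_n, y> -> 0, confirming weak convergence of (x_n) to 0.

1


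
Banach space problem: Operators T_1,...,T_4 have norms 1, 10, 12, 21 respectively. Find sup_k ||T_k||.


By the Uniform Boundedness Principle, the supremum of norms is finite.
sup_k ||T_k|| = max(1, 10, 12, 21) = 21

21


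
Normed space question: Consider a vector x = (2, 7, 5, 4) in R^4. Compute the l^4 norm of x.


The l^4 norm = (sum |x_i|^4)^(1/4)
Sum of 4th powers = 16 + 2401 + 625 + 256 = 3298
||x||_4 = (3298)^(1/4) = 7.5781

7.5781


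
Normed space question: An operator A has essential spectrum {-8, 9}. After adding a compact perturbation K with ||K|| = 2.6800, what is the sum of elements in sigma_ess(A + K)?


By Weyl's theorem, the essential spectrum is invariant under compact perturbations.
sigma_ess(A + K) = sigma_ess(A) = {-8, 9}
Sum = -8 + 9 = 1

1


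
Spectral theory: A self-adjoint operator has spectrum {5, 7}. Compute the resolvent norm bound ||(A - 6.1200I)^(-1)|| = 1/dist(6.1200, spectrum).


dist(6.1200, {5, 7}) = min(|6.1200 - 5|, |6.1200 - 7|)
= min(1.1200, 0.8800) = 0.8800
Resolvent bound = 1/0.8800 = 1.1364

1.1364


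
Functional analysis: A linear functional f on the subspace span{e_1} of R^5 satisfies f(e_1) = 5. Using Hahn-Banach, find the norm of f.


The norm of f is given by ||f|| = sup_{||x||=1} |f(x)|.
On span{e_1}, ||e_1|| = 1, so ||f|| = |f(e_1)| / ||e_1||
= |5| / 1 = 5.0000

5.0000


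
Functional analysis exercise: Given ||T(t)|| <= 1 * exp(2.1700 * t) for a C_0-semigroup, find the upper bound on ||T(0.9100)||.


||T(0.9100)|| <= 1 * exp(2.1700 * 0.9100)
= 1 * exp(1.9747)
= 1 * 7.2045
= 7.2045

7.2045


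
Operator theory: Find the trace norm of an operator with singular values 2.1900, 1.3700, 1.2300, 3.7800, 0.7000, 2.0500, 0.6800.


The nuclear norm is the sum of all singular values.
||T||_1 = 2.1900 + 1.3700 + 1.2300 + 3.7800 + 0.7000 + 2.0500 + 0.6800
= 12.0000

12.0000


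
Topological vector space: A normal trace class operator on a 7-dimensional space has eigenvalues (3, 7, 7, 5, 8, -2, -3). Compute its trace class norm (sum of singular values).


For a normal operator, singular values equal |eigenvalues|.
Trace norm = sum |lambda_i| = 3 + 7 + 7 + 5 + 8 + 2 + 3
= 35

35


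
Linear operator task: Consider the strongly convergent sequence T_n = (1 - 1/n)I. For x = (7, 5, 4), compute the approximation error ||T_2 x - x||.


T_2 x - x = (1 - 1/2)x - x = -x/2
||x|| = sqrt(90) = 9.4868
||T_2 x - x|| = ||x||/2 = 9.4868/2 = 4.7434

4.7434


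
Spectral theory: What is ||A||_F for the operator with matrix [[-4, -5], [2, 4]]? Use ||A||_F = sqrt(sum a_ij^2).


||A||_F^2 = sum a_ij^2
= (-4)^2 + (-5)^2 + 2^2 + 4^2
= 16 + 25 + 4 + 16 = 61
||A||_F = sqrt(61) = 7.8102

7.8102


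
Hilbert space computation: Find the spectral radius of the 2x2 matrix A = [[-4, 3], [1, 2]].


For a 2x2 matrix, eigenvalues satisfy lambda^2 - (trace)*lambda + det = 0
trace = -4 + 2 = -2
det = -4*2 - 3*1 = -11
discriminant = (-2)^2 - 4*(-11) = 48
spectral radius = max |eigenvalue| = 4.4641

4.4641


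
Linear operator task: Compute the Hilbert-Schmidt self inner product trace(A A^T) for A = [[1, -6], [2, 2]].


trace(A * A^T) = sum of squares of all entries
= 1^2 + (-6)^2 + 2^2 + 2^2
= 1 + 36 + 4 + 4
= 45

45


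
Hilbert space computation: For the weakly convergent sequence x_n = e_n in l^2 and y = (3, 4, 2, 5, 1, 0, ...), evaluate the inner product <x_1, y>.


x_1 = e_1 is the standard basis vector with 1 in position 1.
<x_1, y> = y_1 = 3
As n -> infinity, <x_n, y> -> 0, confirming weak convergence of (x_n) to 0.

3


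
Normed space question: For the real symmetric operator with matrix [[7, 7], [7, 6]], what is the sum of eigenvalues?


For a self-adjoint (symmetric) matrix, the eigenvalues are real.
The sum of eigenvalues equals the trace of the matrix.
trace = 7 + 6 = 13

13


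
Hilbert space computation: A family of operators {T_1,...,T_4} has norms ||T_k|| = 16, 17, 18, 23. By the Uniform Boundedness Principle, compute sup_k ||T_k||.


By the Uniform Boundedness Principle, the supremum of norms is finite.
sup_k ||T_k|| = max(16, 17, 18, 23) = 23

23


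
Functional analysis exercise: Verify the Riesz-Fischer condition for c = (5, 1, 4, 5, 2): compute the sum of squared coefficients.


sum |c_n|^2 = 5^2 + 1^2 + 4^2 + 5^2 + 2^2
= 25 + 1 + 16 + 25 + 4
= 71

71


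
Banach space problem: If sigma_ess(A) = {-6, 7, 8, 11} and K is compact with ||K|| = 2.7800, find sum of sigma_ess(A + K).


By Weyl's theorem, the essential spectrum is invariant under compact perturbations.
sigma_ess(A + K) = sigma_ess(A) = {-6, 7, 8, 11}
Sum = -6 + 7 + 8 + 11 = 20

20


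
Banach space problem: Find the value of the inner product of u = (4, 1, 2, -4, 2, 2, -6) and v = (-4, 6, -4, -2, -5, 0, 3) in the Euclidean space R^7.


Computing the standard inner product <u, v> = sum u_i * v_i
= 4*-4 + 1*6 + 2*-4 + -4*-2 + 2*-5 + 2*0 + -6*3
= -16 + 6 + -8 + 8 + -10 + 0 + -18
= -38

-38


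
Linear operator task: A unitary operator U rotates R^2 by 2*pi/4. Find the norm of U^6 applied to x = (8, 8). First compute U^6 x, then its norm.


U is a rotation by theta = 2*pi/4
U^6 = rotation by 6*theta = 12*pi/4 = 4*pi/4 (mod 2*pi)
cos(4*pi/4) = -1.0000, sin(4*pi/4) = 0.0000
U^6 x = (-1.0000 * 8 - 0.0000 * 8, 0.0000 * 8 + -1.0000 * 8)
= (-8.0000, -8.0000)
||U^6 x|| = sqrt((-8.0000)^2 + (-8.0000)^2) = sqrt(128.0000) = 11.3137

11.3137


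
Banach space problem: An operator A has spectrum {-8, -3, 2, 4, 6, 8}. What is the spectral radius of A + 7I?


Spectrum of A + 7I = {-1, 4, 9, 11, 13, 15}
Spectral radius = max |lambda| over the shifted spectrum
= max(1, 4, 9, 11, 13, 15) = 15

15


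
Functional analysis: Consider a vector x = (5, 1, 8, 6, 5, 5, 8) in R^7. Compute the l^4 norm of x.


The l^4 norm = (sum |x_i|^4)^(1/4)
Sum of 4th powers = 625 + 1 + 4096 + 1296 + 625 + 625 + 4096 = 11364
||x||_4 = (11364)^(1/4) = 10.3248

10.3248


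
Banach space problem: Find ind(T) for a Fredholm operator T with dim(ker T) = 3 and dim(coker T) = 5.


The Fredholm index is defined as ind(T) = dim(ker T) - dim(coker T)
= 3 - 5
= -2

-2


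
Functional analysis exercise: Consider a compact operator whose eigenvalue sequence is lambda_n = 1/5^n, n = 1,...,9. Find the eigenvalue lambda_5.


The eigenvalue formula gives lambda_5 = 1/5^5
= 1/3125
= 3.2000e-04

3.2000e-04


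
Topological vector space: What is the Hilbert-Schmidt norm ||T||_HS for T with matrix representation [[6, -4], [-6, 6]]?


The Hilbert-Schmidt norm is sqrt(sum of squares of all entries).
Sum of squares = 6^2 + (-4)^2 + (-6)^2 + 6^2
= 36 + 16 + 36 + 36 = 124
||T||_HS = sqrt(124) = 11.1355

11.1355


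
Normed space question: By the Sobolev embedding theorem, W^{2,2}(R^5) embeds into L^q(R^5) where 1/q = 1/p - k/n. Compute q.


Using the Sobolev embedding formula: 1/q = 1/p - k/n
1/q = 1/2 - 2/5 = 1/10
q = 1/(1/10) = 10

10.0000


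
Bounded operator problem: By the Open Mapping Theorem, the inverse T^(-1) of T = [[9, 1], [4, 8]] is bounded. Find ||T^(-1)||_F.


det(T) = 9*8 - 1*4 = 68
T^(-1) = (1/68) * [[8, -1], [-4, 9]] = [[0.1176, -0.0147], [-0.0588, 0.1324]]
||T^(-1)||_F^2 = 0.1176^2 + (-0.0147)^2 + (-0.0588)^2 + 0.1324^2 = 0.0350
||T^(-1)||_F = sqrt(0.0350) = 0.1872

0.1872


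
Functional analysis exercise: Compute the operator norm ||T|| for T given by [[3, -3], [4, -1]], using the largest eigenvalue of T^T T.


A^T A = [[25, -13], [-13, 10]]
trace(A^T A) = 35, det(A^T A) = 81
discriminant = 35^2 - 4*81 = 901
Largest eigenvalue of A^T A = (trace + sqrt(disc))/2 = 32.5083
||T|| = sqrt(32.5083) = 5.7016

5.7016


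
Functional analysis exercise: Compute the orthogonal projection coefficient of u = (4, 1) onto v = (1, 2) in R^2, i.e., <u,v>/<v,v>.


Computing <u,v> = 4*1 + 1*2 = 6
Computing <v,v> = 1^2 + 2^2 = 5
Projection coefficient = 6/5 = 1.2000

1.2000


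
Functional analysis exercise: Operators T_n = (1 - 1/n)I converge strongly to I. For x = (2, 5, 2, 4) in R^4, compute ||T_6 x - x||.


T_6 x - x = (1 - 1/6)x - x = -x/6
||x|| = sqrt(49) = 7.0000
||T_6 x - x|| = ||x||/6 = 7.0000/6 = 1.1667

1.1667


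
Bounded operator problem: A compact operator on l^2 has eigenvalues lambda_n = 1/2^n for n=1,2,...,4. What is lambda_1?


The eigenvalue formula gives lambda_1 = 1/2^1
= 1/2
= 0.5000

0.5000


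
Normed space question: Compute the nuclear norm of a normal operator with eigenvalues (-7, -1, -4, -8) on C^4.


For a normal operator, singular values equal |eigenvalues|.
Trace norm = sum |lambda_i| = 7 + 1 + 4 + 8
= 20

20


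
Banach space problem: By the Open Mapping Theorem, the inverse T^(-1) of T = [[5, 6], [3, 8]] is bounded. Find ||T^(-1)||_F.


det(T) = 5*8 - 6*3 = 22
T^(-1) = (1/22) * [[8, -6], [-3, 5]] = [[0.3636, -0.2727], [-0.1364, 0.2273]]
||T^(-1)||_F^2 = 0.3636^2 + (-0.2727)^2 + (-0.1364)^2 + 0.2273^2 = 0.2769
||T^(-1)||_F = sqrt(0.2769) = 0.5262

0.5262


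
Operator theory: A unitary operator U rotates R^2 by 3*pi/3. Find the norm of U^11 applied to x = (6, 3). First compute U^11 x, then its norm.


U is a rotation by theta = 3*pi/3
U^11 = rotation by 11*theta = 33*pi/3 = 3*pi/3 (mod 2*pi)
cos(3*pi/3) = -1.0000, sin(3*pi/3) = 0.0000
U^11 x = (-1.0000 * 6 - 0.0000 * 3, 0.0000 * 6 + -1.0000 * 3)
= (-6.0000, -3.0000)
||U^11 x|| = sqrt((-6.0000)^2 + (-3.0000)^2) = sqrt(45.0000) = 6.7082

6.7082


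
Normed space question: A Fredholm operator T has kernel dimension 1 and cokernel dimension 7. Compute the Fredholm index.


The Fredholm index is defined as ind(T) = dim(ker T) - dim(coker T)
= 1 - 7
= -6

-6


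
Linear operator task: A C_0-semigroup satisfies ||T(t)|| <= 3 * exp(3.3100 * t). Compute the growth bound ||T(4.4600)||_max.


||T(4.4600)|| <= 3 * exp(3.3100 * 4.4600)
= 3 * exp(14.7626)
= 3 * 2.5782e+06
= 7.7346e+06

7.7346e+06


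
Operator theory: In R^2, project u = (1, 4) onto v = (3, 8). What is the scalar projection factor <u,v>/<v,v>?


Computing <u,v> = 1*3 + 4*8 = 35
Computing <v,v> = 3^2 + 8^2 = 73
Projection coefficient = 35/73 = 0.4795

0.4795


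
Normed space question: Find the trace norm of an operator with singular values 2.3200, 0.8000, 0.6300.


The nuclear norm is the sum of all singular values.
||T||_1 = 2.3200 + 0.8000 + 0.6300
= 3.7500

3.7500


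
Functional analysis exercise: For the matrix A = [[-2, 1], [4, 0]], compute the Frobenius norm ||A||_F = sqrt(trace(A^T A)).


||A||_F^2 = sum a_ij^2
= (-2)^2 + 1^2 + 4^2 + 0^2
= 4 + 1 + 16 + 0 = 21
||A||_F = sqrt(21) = 4.5826

4.5826


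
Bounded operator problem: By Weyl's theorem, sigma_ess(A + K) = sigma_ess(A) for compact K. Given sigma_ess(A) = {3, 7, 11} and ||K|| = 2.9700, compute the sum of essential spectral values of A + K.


By Weyl's theorem, the essential spectrum is invariant under compact perturbations.
sigma_ess(A + K) = sigma_ess(A) = {3, 7, 11}
Sum = 3 + 7 + 11 = 21

21


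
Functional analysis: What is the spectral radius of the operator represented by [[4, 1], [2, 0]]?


For a 2x2 matrix, eigenvalues satisfy lambda^2 - (trace)*lambda + det = 0
trace = 4 + 0 = 4
det = 4*0 - 1*2 = -2
discriminant = 4^2 - 4*(-2) = 24
spectral radius = max |eigenvalue| = 4.4495

4.4495


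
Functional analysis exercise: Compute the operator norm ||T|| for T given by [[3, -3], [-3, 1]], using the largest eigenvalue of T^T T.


A^T A = [[18, -12], [-12, 10]]
trace(A^T A) = 28, det(A^T A) = 36
discriminant = 28^2 - 4*36 = 640
Largest eigenvalue of A^T A = (trace + sqrt(disc))/2 = 26.6491
||T|| = sqrt(26.6491) = 5.1623

5.1623


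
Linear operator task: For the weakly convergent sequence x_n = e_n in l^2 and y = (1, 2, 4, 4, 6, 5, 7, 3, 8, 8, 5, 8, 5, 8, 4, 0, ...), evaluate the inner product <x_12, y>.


x_12 = e_12 is the standard basis vector with 1 in position 12.
<x_12, y> = y_12 = 8
As n -> infinity, <x_n, y> -> 0, confirming weak convergence of (x_n) to 0.

8


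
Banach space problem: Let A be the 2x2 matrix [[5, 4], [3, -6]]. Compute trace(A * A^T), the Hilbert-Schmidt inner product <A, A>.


trace(A * A^T) = sum of squares of all entries
= 5^2 + 4^2 + 3^2 + (-6)^2
= 25 + 16 + 9 + 36
= 86

86


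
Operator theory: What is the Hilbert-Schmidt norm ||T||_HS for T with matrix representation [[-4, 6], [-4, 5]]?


The Hilbert-Schmidt norm is sqrt(sum of squares of all entries).
Sum of squares = (-4)^2 + 6^2 + (-4)^2 + 5^2
= 16 + 36 + 16 + 25 = 93
||T||_HS = sqrt(93) = 9.6437

9.6437


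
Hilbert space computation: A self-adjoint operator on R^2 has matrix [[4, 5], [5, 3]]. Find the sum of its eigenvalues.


For a self-adjoint (symmetric) matrix, the eigenvalues are real.
The sum of eigenvalues equals the trace of the matrix.
trace = 4 + 3 = 7

7


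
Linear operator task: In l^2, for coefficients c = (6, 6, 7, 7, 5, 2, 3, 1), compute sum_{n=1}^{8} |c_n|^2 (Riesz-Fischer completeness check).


sum |c_n|^2 = 6^2 + 6^2 + 7^2 + 7^2 + 5^2 + 2^2 + 3^2 + 1^2
= 36 + 36 + 49 + 49 + 25 + 4 + 9 + 1
= 209

209


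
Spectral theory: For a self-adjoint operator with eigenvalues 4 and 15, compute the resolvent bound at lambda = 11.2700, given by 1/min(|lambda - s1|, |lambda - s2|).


dist(11.2700, {4, 15}) = min(|11.2700 - 4|, |11.2700 - 15|)
= min(7.2700, 3.7300) = 3.7300
Resolvent bound = 1/3.7300 = 0.2681

0.2681


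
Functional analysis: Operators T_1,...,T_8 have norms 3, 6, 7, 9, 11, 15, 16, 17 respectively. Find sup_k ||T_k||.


By the Uniform Boundedness Principle, the supremum of norms is finite.
sup_k ||T_k|| = max(3, 6, 7, 9, 11, 15, 16, 17) = 17

17


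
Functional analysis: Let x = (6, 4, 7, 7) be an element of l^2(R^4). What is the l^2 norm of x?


The l^2 norm = (sum |x_i|^2)^(1/2)
Sum of 2th powers = 36 + 16 + 49 + 49 = 150
||x||_2 = (150)^(1/2) = 12.2474

12.2474


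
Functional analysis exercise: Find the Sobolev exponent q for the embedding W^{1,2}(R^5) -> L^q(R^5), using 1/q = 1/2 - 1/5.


Using the Sobolev embedding formula: 1/q = 1/p - k/n
1/q = 1/2 - 1/5 = 3/10
q = 1/(3/10) = 10/3 = 3.3333

3.3333


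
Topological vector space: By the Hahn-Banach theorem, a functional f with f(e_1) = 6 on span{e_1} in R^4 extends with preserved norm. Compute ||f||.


The norm of f is given by ||f|| = sup_{||x||=1} |f(x)|.
On span{e_1}, ||e_1|| = 1, so ||f|| = |f(e_1)| / ||e_1||
= |6| / 1 = 6.0000

6.0000


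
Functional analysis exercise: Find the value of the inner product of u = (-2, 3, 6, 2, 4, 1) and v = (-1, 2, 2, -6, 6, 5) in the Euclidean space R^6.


Computing the standard inner product <u, v> = sum u_i * v_i
= -2*-1 + 3*2 + 6*2 + 2*-6 + 4*6 + 1*5
= 2 + 6 + 12 + -12 + 24 + 5
= 37

37


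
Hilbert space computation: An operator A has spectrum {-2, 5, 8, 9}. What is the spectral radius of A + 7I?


Spectrum of A + 7I = {5, 12, 15, 16}
Spectral radius = max |lambda| over the shifted spectrum
= max(5, 12, 15, 16) = 16

16


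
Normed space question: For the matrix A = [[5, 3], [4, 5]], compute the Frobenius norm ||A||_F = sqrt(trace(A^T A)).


||A||_F^2 = sum a_ij^2
= 5^2 + 3^2 + 4^2 + 5^2
= 25 + 9 + 16 + 25 = 75
||A||_F = sqrt(75) = 8.6603

8.6603


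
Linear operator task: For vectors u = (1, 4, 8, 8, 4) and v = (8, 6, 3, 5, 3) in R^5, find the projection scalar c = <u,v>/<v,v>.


Computing <u,v> = 1*8 + 4*6 + 8*3 + 8*5 + 4*3 = 108
Computing <v,v> = 8^2 + 6^2 + 3^2 + 5^2 + 3^2 = 143
Projection coefficient = 108/143 = 0.7552

0.7552


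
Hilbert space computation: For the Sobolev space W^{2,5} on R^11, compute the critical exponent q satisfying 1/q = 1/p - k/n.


Using the Sobolev embedding formula: 1/q = 1/p - k/n
1/q = 1/5 - 2/11 = 1/55
q = 1/(1/55) = 55

55.0000


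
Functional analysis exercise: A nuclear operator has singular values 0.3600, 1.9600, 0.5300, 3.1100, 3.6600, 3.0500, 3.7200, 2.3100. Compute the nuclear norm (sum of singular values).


The nuclear norm is the sum of all singular values.
||T||_1 = 0.3600 + 1.9600 + 0.5300 + 3.1100 + 3.6600 + 3.0500 + 3.7200 + 2.3100
= 18.7000

18.7000


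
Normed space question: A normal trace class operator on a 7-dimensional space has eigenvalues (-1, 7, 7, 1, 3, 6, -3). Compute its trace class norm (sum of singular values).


For a normal operator, singular values equal |eigenvalues|.
Trace norm = sum |lambda_i| = 1 + 7 + 7 + 1 + 3 + 6 + 3
= 28

28


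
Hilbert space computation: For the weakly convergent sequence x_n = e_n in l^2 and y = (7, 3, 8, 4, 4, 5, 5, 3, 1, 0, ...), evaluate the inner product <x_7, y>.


x_7 = e_7 is the standard basis vector with 1 in position 7.
<x_7, y> = y_7 = 5
As n -> infinity, <x_n, y> -> 0, confirming weak convergence of (x_n) to 0.

5


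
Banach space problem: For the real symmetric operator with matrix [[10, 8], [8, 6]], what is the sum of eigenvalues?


For a self-adjoint (symmetric) matrix, the eigenvalues are real.
The sum of eigenvalues equals the trace of the matrix.
trace = 10 + 6 = 16

16


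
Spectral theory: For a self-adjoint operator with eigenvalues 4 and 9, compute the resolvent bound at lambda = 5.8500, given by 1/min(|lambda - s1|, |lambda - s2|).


dist(5.8500, {4, 9}) = min(|5.8500 - 4|, |5.8500 - 9|)
= min(1.8500, 3.1500) = 1.8500
Resolvent bound = 1/1.8500 = 0.5405

0.5405


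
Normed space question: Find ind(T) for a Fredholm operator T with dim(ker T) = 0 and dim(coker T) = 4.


The Fredholm index is defined as ind(T) = dim(ker T) - dim(coker T)
= 0 - 4
= -4

-4


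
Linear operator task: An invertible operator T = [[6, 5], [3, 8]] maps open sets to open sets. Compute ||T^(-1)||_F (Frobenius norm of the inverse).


det(T) = 6*8 - 5*3 = 33
T^(-1) = (1/33) * [[8, -5], [-3, 6]] = [[0.2424, -0.1515], [-0.0909, 0.1818]]
||T^(-1)||_F^2 = 0.2424^2 + (-0.1515)^2 + (-0.0909)^2 + 0.1818^2 = 0.1230
||T^(-1)||_F = sqrt(0.1230) = 0.3508

0.3508


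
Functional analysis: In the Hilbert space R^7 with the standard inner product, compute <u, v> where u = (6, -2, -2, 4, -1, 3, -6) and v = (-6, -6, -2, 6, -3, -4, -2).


Computing the standard inner product <u, v> = sum u_i * v_i
= 6*-6 + -2*-6 + -2*-2 + 4*6 + -1*-3 + 3*-4 + -6*-2
= -36 + 12 + 4 + 24 + 3 + -12 + 12
= 7

7


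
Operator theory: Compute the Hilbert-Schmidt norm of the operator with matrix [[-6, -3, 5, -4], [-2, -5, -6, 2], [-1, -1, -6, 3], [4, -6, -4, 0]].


The Hilbert-Schmidt norm is sqrt(sum of squares of all entries).
Sum of squares = (-6)^2 + (-3)^2 + 5^2 + (-4)^2 + (-2)^2 + (-5)^2 + (-6)^2 + 2^2 + (-1)^2 + (-1)^2 + (-6)^2 + 3^2 + 4^2 + (-6)^2 + (-4)^2 + 0^2
= 36 + 9 + 25 + 16 + 4 + 25 + 36 + 4 + 1 + 1 + 36 + 9 + 16 + 36 + 16 + 0 = 270
||T||_HS = sqrt(270) = 16.4317

16.4317


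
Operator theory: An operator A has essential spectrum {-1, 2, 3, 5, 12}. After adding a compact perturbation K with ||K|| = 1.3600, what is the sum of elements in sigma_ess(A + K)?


By Weyl's theorem, the essential spectrum is invariant under compact perturbations.
sigma_ess(A + K) = sigma_ess(A) = {-1, 2, 3, 5, 12}
Sum = -1 + 2 + 3 + 5 + 12 = 21

21


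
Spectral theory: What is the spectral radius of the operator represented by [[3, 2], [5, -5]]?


For a 2x2 matrix, eigenvalues satisfy lambda^2 - (trace)*lambda + det = 0
trace = 3 + -5 = -2
det = 3*-5 - 2*5 = -25
discriminant = (-2)^2 - 4*(-25) = 104
spectral radius = max |eigenvalue| = 6.0990

6.0990


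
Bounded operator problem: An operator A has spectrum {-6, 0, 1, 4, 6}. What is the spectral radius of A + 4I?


Spectrum of A + 4I = {-2, 4, 5, 8, 10}
Spectral radius = max |lambda| over the shifted spectrum
= max(2, 4, 5, 8, 10) = 10

10


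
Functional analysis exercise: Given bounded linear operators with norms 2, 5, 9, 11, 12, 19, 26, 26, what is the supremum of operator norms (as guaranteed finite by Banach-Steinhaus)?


By the Uniform Boundedness Principle, the supremum of norms is finite.
sup_k ||T_k|| = max(2, 5, 9, 11, 12, 19, 26, 26) = 26

26


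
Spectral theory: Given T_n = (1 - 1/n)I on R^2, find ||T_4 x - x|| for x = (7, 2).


T_4 x - x = (1 - 1/4)x - x = -x/4
||x|| = sqrt(53) = 7.2801
||T_4 x - x|| = ||x||/4 = 7.2801/4 = 1.8200

1.8200


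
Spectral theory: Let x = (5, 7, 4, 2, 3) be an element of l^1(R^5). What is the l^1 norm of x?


The l^1 norm equals the sum of absolute values of all components.
||x||_1 = 5 + 7 + 4 + 2 + 3
= 21

21.0000


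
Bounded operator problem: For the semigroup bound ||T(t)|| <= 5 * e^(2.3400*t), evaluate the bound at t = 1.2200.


||T(1.2200)|| <= 5 * exp(2.3400 * 1.2200)
= 5 * exp(2.8548)
= 5 * 17.3710
= 86.8548

86.8548


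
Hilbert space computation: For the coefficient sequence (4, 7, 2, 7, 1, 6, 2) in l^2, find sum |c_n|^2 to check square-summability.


sum |c_n|^2 = 4^2 + 7^2 + 2^2 + 7^2 + 1^2 + 6^2 + 2^2
= 16 + 49 + 4 + 49 + 1 + 36 + 4
= 159

159


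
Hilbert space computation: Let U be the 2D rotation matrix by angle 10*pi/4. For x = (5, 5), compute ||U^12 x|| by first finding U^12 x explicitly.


U is a rotation by theta = 10*pi/4
U^12 = rotation by 12*theta = 120*pi/4 = 0*pi/4 (mod 2*pi)
cos(0*pi/4) = 1.0000, sin(0*pi/4) = 0.0000
U^12 x = (1.0000 * 5 - 0.0000 * 5, 0.0000 * 5 + 1.0000 * 5)
= (5.0000, 5.0000)
||U^12 x|| = sqrt(5.0000^2 + 5.0000^2) = sqrt(50.0000) = 7.0711

7.0711


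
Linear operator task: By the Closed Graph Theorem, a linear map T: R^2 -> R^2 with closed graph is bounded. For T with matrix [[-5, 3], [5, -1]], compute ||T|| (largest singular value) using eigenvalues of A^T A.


A^T A = [[50, -20], [-20, 10]]
trace(A^T A) = 60, det(A^T A) = 100
discriminant = 60^2 - 4*100 = 3200
Largest eigenvalue of A^T A = (trace + sqrt(disc))/2 = 58.2843
||T|| = sqrt(58.2843) = 7.6344

7.6344


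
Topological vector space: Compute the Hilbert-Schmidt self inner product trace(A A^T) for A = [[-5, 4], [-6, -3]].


trace(A * A^T) = sum of squares of all entries
= (-5)^2 + 4^2 + (-6)^2 + (-3)^2
= 25 + 16 + 36 + 9
= 86

86


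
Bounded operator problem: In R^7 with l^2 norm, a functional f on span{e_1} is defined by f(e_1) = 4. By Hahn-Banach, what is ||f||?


The norm of f is given by ||f|| = sup_{||x||=1} |f(x)|.
On span{e_1}, ||e_1|| = 1, so ||f|| = |f(e_1)| / ||e_1||
= |4| / 1 = 4.0000

4.0000


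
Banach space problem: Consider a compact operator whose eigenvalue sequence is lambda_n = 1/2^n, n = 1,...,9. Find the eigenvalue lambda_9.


The eigenvalue formula gives lambda_9 = 1/2^9
= 1/512
= 0.0020

0.0020


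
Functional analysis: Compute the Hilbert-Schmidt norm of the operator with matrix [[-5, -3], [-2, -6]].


The Hilbert-Schmidt norm is sqrt(sum of squares of all entries).
Sum of squares = (-5)^2 + (-3)^2 + (-2)^2 + (-6)^2
= 25 + 9 + 4 + 36 = 74
||T||_HS = sqrt(74) = 8.6023

8.6023


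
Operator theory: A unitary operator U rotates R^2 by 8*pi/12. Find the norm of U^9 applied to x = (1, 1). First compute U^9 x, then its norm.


U is a rotation by theta = 8*pi/12
U^9 = rotation by 9*theta = 72*pi/12 = 0*pi/12 (mod 2*pi)
cos(0*pi/12) = 1.0000, sin(0*pi/12) = 0.0000
U^9 x = (1.0000 * 1 - 0.0000 * 1, 0.0000 * 1 + 1.0000 * 1)
= (1.0000, 1.0000)
||U^9 x|| = sqrt(1.0000^2 + 1.0000^2) = sqrt(2.0000) = 1.4142

1.4142


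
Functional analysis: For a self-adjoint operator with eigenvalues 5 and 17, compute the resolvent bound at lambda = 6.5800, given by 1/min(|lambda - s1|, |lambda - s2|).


dist(6.5800, {5, 17}) = min(|6.5800 - 5|, |6.5800 - 17|)
= min(1.5800, 10.4200) = 1.5800
Resolvent bound = 1/1.5800 = 0.6329

0.6329


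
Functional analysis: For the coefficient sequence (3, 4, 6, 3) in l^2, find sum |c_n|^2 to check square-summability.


sum |c_n|^2 = 3^2 + 4^2 + 6^2 + 3^2
= 9 + 16 + 36 + 9
= 70

70


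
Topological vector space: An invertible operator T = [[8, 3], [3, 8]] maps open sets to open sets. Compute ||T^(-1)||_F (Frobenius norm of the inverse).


det(T) = 8*8 - 3*3 = 55
T^(-1) = (1/55) * [[8, -3], [-3, 8]] = [[0.1455, -0.0545], [-0.0545, 0.1455]]
||T^(-1)||_F^2 = 0.1455^2 + (-0.0545)^2 + (-0.0545)^2 + 0.1455^2 = 0.0483
||T^(-1)||_F = sqrt(0.0483) = 0.2197

0.2197


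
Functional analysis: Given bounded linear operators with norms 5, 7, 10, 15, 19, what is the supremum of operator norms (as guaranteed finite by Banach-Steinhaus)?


By the Uniform Boundedness Principle, the supremum of norms is finite.
sup_k ||T_k|| = max(5, 7, 10, 15, 19) = 19

19


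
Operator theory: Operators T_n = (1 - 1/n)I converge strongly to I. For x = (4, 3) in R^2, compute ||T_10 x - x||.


T_10 x - x = (1 - 1/10)x - x = -x/10
||x|| = sqrt(25) = 5.0000
||T_10 x - x|| = ||x||/10 = 5.0000/10 = 0.5000

0.5000


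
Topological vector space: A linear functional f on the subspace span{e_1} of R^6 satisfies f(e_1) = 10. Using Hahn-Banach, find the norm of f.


The norm of f is given by ||f|| = sup_{||x||=1} |f(x)|.
On span{e_1}, ||e_1|| = 1, so ||f|| = |f(e_1)| / ||e_1||
= |10| / 1 = 10.0000

10.0000


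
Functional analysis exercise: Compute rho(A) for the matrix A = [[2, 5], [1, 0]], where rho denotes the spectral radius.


For a 2x2 matrix, eigenvalues satisfy lambda^2 - (trace)*lambda + det = 0
trace = 2 + 0 = 2
det = 2*0 - 5*1 = -5
discriminant = 2^2 - 4*(-5) = 24
spectral radius = max |eigenvalue| = 3.4495

3.4495


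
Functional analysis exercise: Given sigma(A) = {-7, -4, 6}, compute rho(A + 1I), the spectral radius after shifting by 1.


Spectrum of A + 1I = {-6, -3, 7}
Spectral radius = max |lambda| over the shifted spectrum
= max(6, 3, 7) = 7

7


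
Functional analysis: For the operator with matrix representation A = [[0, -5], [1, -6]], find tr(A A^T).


trace(A * A^T) = sum of squares of all entries
= 0^2 + (-5)^2 + 1^2 + (-6)^2
= 0 + 25 + 1 + 36
= 62

62


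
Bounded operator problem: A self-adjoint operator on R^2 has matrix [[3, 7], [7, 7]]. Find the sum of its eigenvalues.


For a self-adjoint (symmetric) matrix, the eigenvalues are real.
The sum of eigenvalues equals the trace of the matrix.
trace = 3 + 7 = 10

10


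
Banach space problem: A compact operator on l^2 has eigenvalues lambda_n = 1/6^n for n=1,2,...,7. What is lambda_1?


The eigenvalue formula gives lambda_1 = 1/6^1
= 1/6
= 0.1667

0.1667


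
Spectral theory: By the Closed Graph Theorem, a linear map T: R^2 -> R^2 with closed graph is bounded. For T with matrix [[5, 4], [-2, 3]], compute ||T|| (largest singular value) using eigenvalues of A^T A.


A^T A = [[29, 14], [14, 25]]
trace(A^T A) = 54, det(A^T A) = 529
discriminant = 54^2 - 4*529 = 800
Largest eigenvalue of A^T A = (trace + sqrt(disc))/2 = 41.1421
||T|| = sqrt(41.1421) = 6.4142

6.4142


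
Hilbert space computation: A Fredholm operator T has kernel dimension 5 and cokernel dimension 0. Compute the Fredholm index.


The Fredholm index is defined as ind(T) = dim(ker T) - dim(coker T)
= 5 - 0
= 5

5


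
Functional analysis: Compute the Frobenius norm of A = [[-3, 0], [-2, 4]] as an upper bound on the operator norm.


||A||_F^2 = sum a_ij^2
= (-3)^2 + 0^2 + (-2)^2 + 4^2
= 9 + 0 + 4 + 16 = 29
||A||_F = sqrt(29) = 5.3852

5.3852


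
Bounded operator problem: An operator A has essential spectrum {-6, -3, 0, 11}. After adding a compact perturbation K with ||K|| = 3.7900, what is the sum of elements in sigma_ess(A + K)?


By Weyl's theorem, the essential spectrum is invariant under compact perturbations.
sigma_ess(A + K) = sigma_ess(A) = {-6, -3, 0, 11}
Sum = -6 + -3 + 0 + 11 = 2

2


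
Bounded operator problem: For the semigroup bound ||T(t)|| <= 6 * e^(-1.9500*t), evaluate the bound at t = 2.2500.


||T(2.2500)|| <= 6 * exp(-1.9500 * 2.2500)
= 6 * exp(-4.3875)
= 6 * 0.0124
= 0.0746

0.0746
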